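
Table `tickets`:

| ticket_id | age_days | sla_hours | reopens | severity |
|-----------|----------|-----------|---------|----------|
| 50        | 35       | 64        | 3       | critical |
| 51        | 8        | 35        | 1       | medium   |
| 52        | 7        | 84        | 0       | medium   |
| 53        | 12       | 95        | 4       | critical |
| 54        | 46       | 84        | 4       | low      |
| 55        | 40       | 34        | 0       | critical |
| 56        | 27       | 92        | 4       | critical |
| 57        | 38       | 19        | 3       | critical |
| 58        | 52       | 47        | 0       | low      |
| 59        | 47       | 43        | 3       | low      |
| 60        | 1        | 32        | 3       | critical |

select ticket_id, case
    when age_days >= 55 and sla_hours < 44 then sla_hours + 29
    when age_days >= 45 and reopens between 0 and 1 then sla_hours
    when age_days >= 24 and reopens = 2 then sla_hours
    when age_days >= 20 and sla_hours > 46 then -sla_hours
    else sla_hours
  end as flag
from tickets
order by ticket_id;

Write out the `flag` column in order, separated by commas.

ticket_id=50: age_days >= 20 and sla_hours > 46 → -64
ticket_id=51: ELSE → 35
ticket_id=52: ELSE → 84
ticket_id=53: ELSE → 95
ticket_id=54: age_days >= 20 and sla_hours > 46 → -84
ticket_id=55: ELSE → 34
ticket_id=56: age_days >= 20 and sla_hours > 46 → -92
ticket_id=57: ELSE → 19
ticket_id=58: age_days >= 45 and reopens between 0 and 1 → 47
ticket_id=59: ELSE → 43
ticket_id=60: ELSE → 32

-64, 35, 84, 95, -84, 34, -92, 19, 47, 43, 32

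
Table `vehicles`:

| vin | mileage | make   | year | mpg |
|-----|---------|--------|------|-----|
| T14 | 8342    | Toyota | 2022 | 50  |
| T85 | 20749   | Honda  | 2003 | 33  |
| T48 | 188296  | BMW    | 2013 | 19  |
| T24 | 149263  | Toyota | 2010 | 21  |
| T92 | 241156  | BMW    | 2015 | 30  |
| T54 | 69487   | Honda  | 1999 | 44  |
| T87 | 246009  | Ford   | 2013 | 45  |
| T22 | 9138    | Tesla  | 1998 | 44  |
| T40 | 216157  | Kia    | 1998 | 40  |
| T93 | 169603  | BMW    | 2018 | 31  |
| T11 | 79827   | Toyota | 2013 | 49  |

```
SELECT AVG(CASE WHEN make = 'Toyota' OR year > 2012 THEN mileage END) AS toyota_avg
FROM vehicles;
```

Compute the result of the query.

154642.2857142857

vin=T14: ✓ → 8342
vin=T85: ✗
vin=T48: ✓ → 188296
vin=T24: ✓ → 149263
vin=T92: ✓ → 241156
vin=T54: ✗
vin=T87: ✓ → 246009
vin=T22: ✗
vin=T40: ✗
vin=T93: ✓ → 169603
vin=T11: ✓ → 79827
toyota_avg = (8342 + 188296 + 149263 + 241156 + 246009 + 169603 + 79827) / 7 = 154642.2857142857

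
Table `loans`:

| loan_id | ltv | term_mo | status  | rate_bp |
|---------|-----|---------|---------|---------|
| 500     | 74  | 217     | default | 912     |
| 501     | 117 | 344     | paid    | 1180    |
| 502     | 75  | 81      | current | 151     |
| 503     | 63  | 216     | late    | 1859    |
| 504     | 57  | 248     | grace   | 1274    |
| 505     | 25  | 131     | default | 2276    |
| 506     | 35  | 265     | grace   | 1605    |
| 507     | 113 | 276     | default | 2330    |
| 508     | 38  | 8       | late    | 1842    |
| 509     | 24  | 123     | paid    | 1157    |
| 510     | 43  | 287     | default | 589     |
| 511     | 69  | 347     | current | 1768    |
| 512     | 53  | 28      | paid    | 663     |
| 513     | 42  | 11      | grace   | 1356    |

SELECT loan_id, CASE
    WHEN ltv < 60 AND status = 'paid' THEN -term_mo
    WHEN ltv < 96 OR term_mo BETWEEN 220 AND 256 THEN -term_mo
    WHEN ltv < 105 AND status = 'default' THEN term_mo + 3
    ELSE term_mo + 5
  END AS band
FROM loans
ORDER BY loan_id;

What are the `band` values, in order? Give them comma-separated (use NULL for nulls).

loan_id=500: ltv < 96 OR term_mo BETWEEN 220 AND 256 → -217
loan_id=501: ELSE → 349
loan_id=502: ltv < 96 OR term_mo BETWEEN 220 AND 256 → -81
loan_id=503: ltv < 96 OR term_mo BETWEEN 220 AND 256 → -216
loan_id=504: ltv < 96 OR term_mo BETWEEN 220 AND 256 → -248
loan_id=505: ltv < 96 OR term_mo BETWEEN 220 AND 256 → -131
loan_id=506: ltv < 96 OR term_mo BETWEEN 220 AND 256 → -265
loan_id=507: ELSE → 281
loan_id=508: ltv < 96 OR term_mo BETWEEN 220 AND 256 → -8
loan_id=509: ltv < 60 AND status = 'paid' → -123
loan_id=510: ltv < 96 OR term_mo BETWEEN 220 AND 256 → -287
loan_id=511: ltv < 96 OR term_mo BETWEEN 220 AND 256 → -347
loan_id=512: ltv < 60 AND status = 'paid' → -28
loan_id=513: ltv < 96 OR term_mo BETWEEN 220 AND 256 → -11

-217, 349, -81, -216, -248, -131, -265, 281, -8, -123, -287, -347, -28, -11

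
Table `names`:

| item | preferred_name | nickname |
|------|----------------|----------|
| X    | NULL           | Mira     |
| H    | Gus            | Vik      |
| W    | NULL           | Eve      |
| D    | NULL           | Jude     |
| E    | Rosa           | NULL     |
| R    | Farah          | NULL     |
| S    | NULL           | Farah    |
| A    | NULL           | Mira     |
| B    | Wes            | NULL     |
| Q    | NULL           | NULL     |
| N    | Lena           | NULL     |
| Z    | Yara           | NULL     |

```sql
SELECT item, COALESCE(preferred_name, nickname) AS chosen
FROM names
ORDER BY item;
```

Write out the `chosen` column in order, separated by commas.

item=A: preferred_name=NULL, nickname=Mira → Mira
item=B: preferred_name=Wes → Wes
item=D: preferred_name=NULL, nickname=Jude → Jude
item=E: preferred_name=Rosa → Rosa
item=H: preferred_name=Gus → Gus
item=N: preferred_name=Lena → Lena
item=Q: preferred_name=NULL, nickname=NULL (all NULL) → NULL
item=R: preferred_name=Farah → Farah
item=S: preferred_name=NULL, nickname=Farah → Farah
item=W: preferred_name=NULL, nickname=Eve → Eve
item=X: preferred_name=NULL, nickname=Mira → Mira
item=Z: preferred_name=Yara → Yara

Mira, Wes, Jude, Rosa, Gus, Lena, NULL, Farah, Farah, Eve, Mira, Yara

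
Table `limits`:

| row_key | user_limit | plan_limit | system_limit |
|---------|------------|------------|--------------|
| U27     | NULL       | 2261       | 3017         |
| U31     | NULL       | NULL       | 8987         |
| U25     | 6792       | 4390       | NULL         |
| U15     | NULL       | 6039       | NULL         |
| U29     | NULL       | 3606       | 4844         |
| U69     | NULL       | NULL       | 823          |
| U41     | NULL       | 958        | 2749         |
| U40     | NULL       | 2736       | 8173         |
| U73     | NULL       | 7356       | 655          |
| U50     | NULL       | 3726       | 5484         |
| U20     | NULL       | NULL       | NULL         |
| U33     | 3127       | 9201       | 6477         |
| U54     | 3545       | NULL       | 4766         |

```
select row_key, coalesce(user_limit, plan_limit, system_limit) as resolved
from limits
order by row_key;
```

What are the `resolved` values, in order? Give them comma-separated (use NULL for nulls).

6039, NULL, 6792, 2261, 3606, 8987, 3127, 2736, 958, 3726, 3545, 823, 7356

row_key=U15: user_limit=NULL, plan_limit=6039 → 6039
row_key=U20: user_limit=NULL, plan_limit=NULL, system_limit=NULL (all NULL) → NULL
row_key=U25: user_limit=6792 → 6792
row_key=U27: user_limit=NULL, plan_limit=2261 → 2261
row_key=U29: user_limit=NULL, plan_limit=3606 → 3606
row_key=U31: user_limit=NULL, plan_limit=NULL, system_limit=8987 → 8987
row_key=U33: user_limit=3127 → 3127
row_key=U40: user_limit=NULL, plan_limit=2736 → 2736
row_key=U41: user_limit=NULL, plan_limit=958 → 958
row_key=U50: user_limit=NULL, plan_limit=3726 → 3726
row_key=U54: user_limit=3545 → 3545
row_key=U69: user_limit=NULL, plan_limit=NULL, system_limit=823 → 823
row_key=U73: user_limit=NULL, plan_limit=7356 → 7356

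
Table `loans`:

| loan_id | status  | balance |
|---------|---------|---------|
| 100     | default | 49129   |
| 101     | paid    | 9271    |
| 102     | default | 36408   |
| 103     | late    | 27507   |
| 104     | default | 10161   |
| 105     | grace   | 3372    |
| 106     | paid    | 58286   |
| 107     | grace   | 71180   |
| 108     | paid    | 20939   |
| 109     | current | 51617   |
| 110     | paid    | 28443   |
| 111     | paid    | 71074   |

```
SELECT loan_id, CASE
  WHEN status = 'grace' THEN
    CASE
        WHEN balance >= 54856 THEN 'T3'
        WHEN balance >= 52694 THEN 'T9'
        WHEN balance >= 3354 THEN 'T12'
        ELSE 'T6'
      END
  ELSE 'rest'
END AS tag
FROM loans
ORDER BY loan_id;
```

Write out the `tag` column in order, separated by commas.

rest, rest, rest, rest, rest, T12, rest, T3, rest, rest, rest, rest

loan_id=100: status='default' → outer ELSE → rest
loan_id=101: status='paid' → outer ELSE → rest
loan_id=102: status='default' → outer ELSE → rest
loan_id=103: status='late' → outer ELSE → rest
loan_id=104: status='default' → outer ELSE → rest
loan_id=105: status='grace' → inner[balance >= 3354] → T12
loan_id=106: status='paid' → outer ELSE → rest
loan_id=107: status='grace' → inner[balance >= 54856] → T3
loan_id=108: status='paid' → outer ELSE → rest
loan_id=109: status='current' → outer ELSE → rest
loan_id=110: status='paid' → outer ELSE → rest
loan_id=111: status='paid' → outer ELSE → rest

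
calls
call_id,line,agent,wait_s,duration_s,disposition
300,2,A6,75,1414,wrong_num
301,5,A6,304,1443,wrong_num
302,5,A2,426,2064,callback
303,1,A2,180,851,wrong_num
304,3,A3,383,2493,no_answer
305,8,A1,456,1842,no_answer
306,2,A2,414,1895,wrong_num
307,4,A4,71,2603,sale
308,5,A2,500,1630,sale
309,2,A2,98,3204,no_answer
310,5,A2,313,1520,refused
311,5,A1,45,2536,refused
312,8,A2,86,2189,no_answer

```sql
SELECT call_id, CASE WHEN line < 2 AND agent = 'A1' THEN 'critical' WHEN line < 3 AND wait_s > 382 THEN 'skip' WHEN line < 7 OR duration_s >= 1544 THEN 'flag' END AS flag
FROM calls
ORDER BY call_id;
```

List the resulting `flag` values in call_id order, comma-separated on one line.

call_id=300: line < 7 OR duration_s >= 1544 → flag
call_id=301: line < 7 OR duration_s >= 1544 → flag
call_id=302: line < 7 OR duration_s >= 1544 → flag
call_id=303: line < 7 OR duration_s >= 1544 → flag
call_id=304: line < 7 OR duration_s >= 1544 → flag
call_id=305: line < 7 OR duration_s >= 1544 → flag
call_id=306: line < 3 AND wait_s > 382 → skip
call_id=307: line < 7 OR duration_s >= 1544 → flag
call_id=308: line < 7 OR duration_s >= 1544 → flag
call_id=309: line < 7 OR duration_s >= 1544 → flag
call_id=310: line < 7 OR duration_s >= 1544 → flag
call_id=311: line < 7 OR duration_s >= 1544 → flag
call_id=312: line < 7 OR duration_s >= 1544 → flag

flag, flag, flag, flag, flag, flag, skip, flag, flag, flag, flag, flag, flag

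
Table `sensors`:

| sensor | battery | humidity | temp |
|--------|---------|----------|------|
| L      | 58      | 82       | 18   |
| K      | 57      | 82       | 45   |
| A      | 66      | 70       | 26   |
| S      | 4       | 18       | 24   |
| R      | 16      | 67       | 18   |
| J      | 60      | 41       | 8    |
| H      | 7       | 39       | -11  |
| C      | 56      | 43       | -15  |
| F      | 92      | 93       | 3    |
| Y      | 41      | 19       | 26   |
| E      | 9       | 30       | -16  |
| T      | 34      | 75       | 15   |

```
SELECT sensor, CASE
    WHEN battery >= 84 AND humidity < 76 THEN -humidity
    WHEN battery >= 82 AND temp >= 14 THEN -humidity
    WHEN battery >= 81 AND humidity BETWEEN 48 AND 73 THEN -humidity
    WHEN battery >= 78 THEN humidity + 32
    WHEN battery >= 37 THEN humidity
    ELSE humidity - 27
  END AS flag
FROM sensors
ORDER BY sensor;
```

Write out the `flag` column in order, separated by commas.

70, 43, 3, 125, 12, 41, 82, 82, 40, -9, 48, 19

sensor=A: battery >= 37 → 70
sensor=C: battery >= 37 → 43
sensor=E: ELSE → 3
sensor=F: battery >= 78 → 125
sensor=H: ELSE → 12
sensor=J: battery >= 37 → 41
sensor=K: battery >= 37 → 82
sensor=L: battery >= 37 → 82
sensor=R: ELSE → 40
sensor=S: ELSE → -9
sensor=T: ELSE → 48
sensor=Y: battery >= 37 → 19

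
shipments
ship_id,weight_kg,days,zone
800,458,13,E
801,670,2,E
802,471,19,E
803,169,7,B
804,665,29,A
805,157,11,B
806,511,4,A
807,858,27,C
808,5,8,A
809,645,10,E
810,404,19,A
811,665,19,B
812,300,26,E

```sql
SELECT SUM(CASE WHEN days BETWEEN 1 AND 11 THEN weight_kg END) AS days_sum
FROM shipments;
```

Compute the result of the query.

ship_id=800: ✗
ship_id=801: ✓ → 670
ship_id=802: ✗
ship_id=803: ✓ → 169
ship_id=804: ✗
ship_id=805: ✓ → 157
ship_id=806: ✓ → 511
ship_id=807: ✗
ship_id=808: ✓ → 5
ship_id=809: ✓ → 645
ship_id=810: ✗
ship_id=811: ✗
ship_id=812: ✗
days_sum = 670 + 169 + 157 + 511 + 5 + 645 = 2157

2157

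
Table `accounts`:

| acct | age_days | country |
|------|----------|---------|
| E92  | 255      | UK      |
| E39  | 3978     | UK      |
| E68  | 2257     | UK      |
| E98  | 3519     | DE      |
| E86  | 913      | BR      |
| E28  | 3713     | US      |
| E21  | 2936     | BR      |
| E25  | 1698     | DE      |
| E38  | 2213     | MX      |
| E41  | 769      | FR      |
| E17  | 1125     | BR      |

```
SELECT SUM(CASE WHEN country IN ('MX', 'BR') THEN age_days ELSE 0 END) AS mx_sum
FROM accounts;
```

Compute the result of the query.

7187

acct=E92: ✗
acct=E39: ✗
acct=E68: ✗
acct=E98: ✗
acct=E86: ✓ → 913
acct=E28: ✗
acct=E21: ✓ → 2936
acct=E25: ✗
acct=E38: ✓ → 2213
acct=E41: ✗
acct=E17: ✓ → 1125
mx_sum = 913 + 2936 + 2213 + 1125 = 7187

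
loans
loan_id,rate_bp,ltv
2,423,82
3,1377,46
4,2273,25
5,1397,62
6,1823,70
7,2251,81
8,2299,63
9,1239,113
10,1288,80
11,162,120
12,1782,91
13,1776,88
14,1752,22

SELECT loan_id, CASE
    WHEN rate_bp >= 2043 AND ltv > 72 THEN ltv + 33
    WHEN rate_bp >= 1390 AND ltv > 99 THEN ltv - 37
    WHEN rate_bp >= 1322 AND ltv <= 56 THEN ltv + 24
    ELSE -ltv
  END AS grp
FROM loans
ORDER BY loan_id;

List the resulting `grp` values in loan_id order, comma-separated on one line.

-82, 70, 49, -62, -70, 114, -63, -113, -80, -120, -91, -88, 46

loan_id=2: ELSE → -82
loan_id=3: rate_bp >= 1322 AND ltv <= 56 → 70
loan_id=4: rate_bp >= 1322 AND ltv <= 56 → 49
loan_id=5: ELSE → -62
loan_id=6: ELSE → -70
loan_id=7: rate_bp >= 2043 AND ltv > 72 → 114
loan_id=8: ELSE → -63
loan_id=9: ELSE → -113
loan_id=10: ELSE → -80
loan_id=11: ELSE → -120
loan_id=12: ELSE → -91
loan_id=13: ELSE → -88
loan_id=14: rate_bp >= 1322 AND ltv <= 56 → 46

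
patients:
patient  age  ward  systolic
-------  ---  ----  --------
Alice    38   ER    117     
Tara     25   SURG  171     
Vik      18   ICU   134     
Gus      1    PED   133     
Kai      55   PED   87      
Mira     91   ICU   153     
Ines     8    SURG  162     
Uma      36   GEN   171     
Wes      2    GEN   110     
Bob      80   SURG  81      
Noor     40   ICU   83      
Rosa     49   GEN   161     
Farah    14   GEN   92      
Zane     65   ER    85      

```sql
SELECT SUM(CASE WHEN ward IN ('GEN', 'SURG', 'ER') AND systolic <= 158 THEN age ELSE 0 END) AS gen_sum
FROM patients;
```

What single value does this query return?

199

patient=Alice: ✓ → 38
patient=Tara: ✗
patient=Vik: ✗
patient=Gus: ✗
patient=Kai: ✗
patient=Mira: ✗
patient=Ines: ✗
patient=Uma: ✗
patient=Wes: ✓ → 2
patient=Bob: ✓ → 80
patient=Noor: ✗
patient=Rosa: ✗
patient=Farah: ✓ → 14
patient=Zane: ✓ → 65
gen_sum = 38 + 2 + 80 + 14 + 65 = 199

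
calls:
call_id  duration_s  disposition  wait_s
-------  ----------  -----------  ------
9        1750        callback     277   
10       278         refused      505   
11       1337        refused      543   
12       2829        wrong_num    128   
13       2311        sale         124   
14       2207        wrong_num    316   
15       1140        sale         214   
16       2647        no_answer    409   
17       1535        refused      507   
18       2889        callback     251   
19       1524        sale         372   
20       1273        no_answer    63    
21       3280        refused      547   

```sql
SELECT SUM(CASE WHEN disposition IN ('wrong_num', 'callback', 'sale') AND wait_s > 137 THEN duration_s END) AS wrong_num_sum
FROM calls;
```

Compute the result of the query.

9510

call_id=9: ✓ → 1750
call_id=10: ✗
call_id=11: ✗
call_id=12: ✗
call_id=13: ✗
call_id=14: ✓ → 2207
call_id=15: ✓ → 1140
call_id=16: ✗
call_id=17: ✗
call_id=18: ✓ → 2889
call_id=19: ✓ → 1524
call_id=20: ✗
call_id=21: ✗
wrong_num_sum = 1750 + 2207 + 1140 + 2889 + 1524 = 9510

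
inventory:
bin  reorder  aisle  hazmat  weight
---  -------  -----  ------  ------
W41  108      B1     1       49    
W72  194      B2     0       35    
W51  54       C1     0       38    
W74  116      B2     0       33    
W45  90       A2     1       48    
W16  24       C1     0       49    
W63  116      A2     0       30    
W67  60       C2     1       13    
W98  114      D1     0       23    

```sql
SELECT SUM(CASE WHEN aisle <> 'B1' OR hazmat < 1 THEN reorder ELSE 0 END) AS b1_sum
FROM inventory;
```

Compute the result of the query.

768

bin=W41: ✗
bin=W72: ✓ → 194
bin=W51: ✓ → 54
bin=W74: ✓ → 116
bin=W45: ✓ → 90
bin=W16: ✓ → 24
bin=W63: ✓ → 116
bin=W67: ✓ → 60
bin=W98: ✓ → 114
b1_sum = 194 + 54 + 116 + 90 + 24 + 116 + 60 + 114 = 768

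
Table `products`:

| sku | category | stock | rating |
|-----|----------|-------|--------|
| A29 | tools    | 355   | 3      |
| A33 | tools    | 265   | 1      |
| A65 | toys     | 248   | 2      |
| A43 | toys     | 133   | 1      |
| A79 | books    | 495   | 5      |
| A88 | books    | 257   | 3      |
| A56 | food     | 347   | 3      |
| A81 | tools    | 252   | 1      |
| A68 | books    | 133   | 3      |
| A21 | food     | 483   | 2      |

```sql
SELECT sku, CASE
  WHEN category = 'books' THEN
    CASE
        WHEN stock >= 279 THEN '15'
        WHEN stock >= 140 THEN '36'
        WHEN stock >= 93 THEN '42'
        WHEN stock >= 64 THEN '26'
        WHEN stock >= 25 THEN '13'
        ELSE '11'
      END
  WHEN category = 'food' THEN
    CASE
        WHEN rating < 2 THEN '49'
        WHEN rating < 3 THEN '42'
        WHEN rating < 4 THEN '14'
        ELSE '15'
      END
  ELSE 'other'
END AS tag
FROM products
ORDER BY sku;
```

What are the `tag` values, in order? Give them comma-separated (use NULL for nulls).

42, other, other, other, 14, other, 42, 15, other, 36

sku=A21: category='food' → inner[rating < 3] → 42
sku=A29: category='tools' → outer ELSE → other
sku=A33: category='tools' → outer ELSE → other
sku=A43: category='toys' → outer ELSE → other
sku=A56: category='food' → inner[rating < 4] → 14
sku=A65: category='toys' → outer ELSE → other
sku=A68: category='books' → inner[stock >= 93] → 42
sku=A79: category='books' → inner[stock >= 279] → 15
sku=A81: category='tools' → outer ELSE → other
sku=A88: category='books' → inner[stock >= 140] → 36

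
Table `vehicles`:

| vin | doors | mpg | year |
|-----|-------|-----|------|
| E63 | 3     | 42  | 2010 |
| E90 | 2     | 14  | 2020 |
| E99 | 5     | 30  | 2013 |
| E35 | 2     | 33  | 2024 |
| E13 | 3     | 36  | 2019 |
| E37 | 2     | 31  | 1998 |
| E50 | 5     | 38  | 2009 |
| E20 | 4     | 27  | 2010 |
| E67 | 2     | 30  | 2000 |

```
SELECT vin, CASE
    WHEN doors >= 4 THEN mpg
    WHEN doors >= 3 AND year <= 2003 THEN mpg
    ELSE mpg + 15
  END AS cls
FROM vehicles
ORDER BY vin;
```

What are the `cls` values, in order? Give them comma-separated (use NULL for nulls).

vin=E13: ELSE → 51
vin=E20: doors >= 4 → 27
vin=E35: ELSE → 48
vin=E37: ELSE → 46
vin=E50: doors >= 4 → 38
vin=E63: ELSE → 57
vin=E67: ELSE → 45
vin=E90: ELSE → 29
vin=E99: doors >= 4 → 30

51, 27, 48, 46, 38, 57, 45, 29, 30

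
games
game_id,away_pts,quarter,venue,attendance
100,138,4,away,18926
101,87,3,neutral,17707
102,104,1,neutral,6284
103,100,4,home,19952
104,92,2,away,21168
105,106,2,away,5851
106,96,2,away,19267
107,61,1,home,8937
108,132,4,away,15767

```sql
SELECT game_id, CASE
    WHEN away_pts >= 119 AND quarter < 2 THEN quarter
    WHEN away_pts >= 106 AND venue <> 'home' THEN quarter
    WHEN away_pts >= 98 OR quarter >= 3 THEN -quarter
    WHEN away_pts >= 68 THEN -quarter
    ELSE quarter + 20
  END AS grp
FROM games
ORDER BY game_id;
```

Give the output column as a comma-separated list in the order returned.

game_id=100: away_pts >= 106 AND venue <> 'home' → 4
game_id=101: away_pts >= 98 OR quarter >= 3 → -3
game_id=102: away_pts >= 98 OR quarter >= 3 → -1
game_id=103: away_pts >= 98 OR quarter >= 3 → -4
game_id=104: away_pts >= 68 → -2
game_id=105: away_pts >= 106 AND venue <> 'home' → 2
game_id=106: away_pts >= 68 → -2
game_id=107: ELSE → 21
game_id=108: away_pts >= 106 AND venue <> 'home' → 4

4, -3, -1, -4, -2, 2, -2, 21, 4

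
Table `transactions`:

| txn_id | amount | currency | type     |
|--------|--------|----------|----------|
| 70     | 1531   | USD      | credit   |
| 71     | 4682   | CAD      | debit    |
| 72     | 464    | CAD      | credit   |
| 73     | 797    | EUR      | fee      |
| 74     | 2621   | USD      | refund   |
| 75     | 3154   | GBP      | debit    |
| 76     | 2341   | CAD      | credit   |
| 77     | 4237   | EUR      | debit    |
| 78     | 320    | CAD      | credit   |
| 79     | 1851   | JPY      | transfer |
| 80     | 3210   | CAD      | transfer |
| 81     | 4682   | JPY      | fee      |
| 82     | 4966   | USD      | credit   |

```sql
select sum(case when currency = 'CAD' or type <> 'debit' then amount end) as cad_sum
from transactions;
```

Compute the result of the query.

27465

txn_id=70: ✓ → 1531
txn_id=71: ✓ → 4682
txn_id=72: ✓ → 464
txn_id=73: ✓ → 797
txn_id=74: ✓ → 2621
txn_id=75: ✗
txn_id=76: ✓ → 2341
txn_id=77: ✗
txn_id=78: ✓ → 320
txn_id=79: ✓ → 1851
txn_id=80: ✓ → 3210
txn_id=81: ✓ → 4682
txn_id=82: ✓ → 4966
cad_sum = 1531 + 4682 + 464 + 797 + 2621 + 2341 + 320 + 1851 + 3210 + 4682 + 4966 = 27465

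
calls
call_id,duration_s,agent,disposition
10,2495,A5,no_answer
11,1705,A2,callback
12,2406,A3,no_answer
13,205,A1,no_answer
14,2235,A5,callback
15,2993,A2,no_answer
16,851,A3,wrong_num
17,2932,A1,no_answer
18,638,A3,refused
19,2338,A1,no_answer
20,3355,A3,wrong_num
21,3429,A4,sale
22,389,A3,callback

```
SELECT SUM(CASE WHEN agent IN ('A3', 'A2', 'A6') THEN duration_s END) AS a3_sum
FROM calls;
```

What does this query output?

call_id=10: ✗
call_id=11: ✓ → 1705
call_id=12: ✓ → 2406
call_id=13: ✗
call_id=14: ✗
call_id=15: ✓ → 2993
call_id=16: ✓ → 851
call_id=17: ✗
call_id=18: ✓ → 638
call_id=19: ✗
call_id=20: ✓ → 3355
call_id=21: ✗
call_id=22: ✓ → 389
a3_sum = 1705 + 2406 + 2993 + 851 + 638 + 3355 + 389 = 12337

12337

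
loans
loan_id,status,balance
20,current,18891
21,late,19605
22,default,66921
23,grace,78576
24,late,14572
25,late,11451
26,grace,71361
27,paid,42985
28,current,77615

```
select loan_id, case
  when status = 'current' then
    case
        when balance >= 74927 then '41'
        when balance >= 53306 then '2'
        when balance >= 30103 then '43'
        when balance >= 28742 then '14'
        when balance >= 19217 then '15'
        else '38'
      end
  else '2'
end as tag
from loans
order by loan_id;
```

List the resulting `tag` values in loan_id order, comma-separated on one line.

38, 2, 2, 2, 2, 2, 2, 2, 41

loan_id=20: status='current' → inner[ELSE] → 38
loan_id=21: status='late' → outer ELSE → 2
loan_id=22: status='default' → outer ELSE → 2
loan_id=23: status='grace' → outer ELSE → 2
loan_id=24: status='late' → outer ELSE → 2
loan_id=25: status='late' → outer ELSE → 2
loan_id=26: status='grace' → outer ELSE → 2
loan_id=27: status='paid' → outer ELSE → 2
loan_id=28: status='current' → inner[balance >= 74927] → 41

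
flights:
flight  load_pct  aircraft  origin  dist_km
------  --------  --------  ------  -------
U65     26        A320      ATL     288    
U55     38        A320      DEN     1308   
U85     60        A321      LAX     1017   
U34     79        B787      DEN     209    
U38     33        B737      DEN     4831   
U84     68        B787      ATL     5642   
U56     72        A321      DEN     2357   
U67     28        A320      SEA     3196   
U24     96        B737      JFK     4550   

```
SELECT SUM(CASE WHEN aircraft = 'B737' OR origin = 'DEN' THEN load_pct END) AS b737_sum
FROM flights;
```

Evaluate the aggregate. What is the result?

318

flight=U65: ✗
flight=U55: ✓ → 38
flight=U85: ✗
flight=U34: ✓ → 79
flight=U38: ✓ → 33
flight=U84: ✗
flight=U56: ✓ → 72
flight=U67: ✗
flight=U24: ✓ → 96
b737_sum = 38 + 79 + 33 + 72 + 96 = 318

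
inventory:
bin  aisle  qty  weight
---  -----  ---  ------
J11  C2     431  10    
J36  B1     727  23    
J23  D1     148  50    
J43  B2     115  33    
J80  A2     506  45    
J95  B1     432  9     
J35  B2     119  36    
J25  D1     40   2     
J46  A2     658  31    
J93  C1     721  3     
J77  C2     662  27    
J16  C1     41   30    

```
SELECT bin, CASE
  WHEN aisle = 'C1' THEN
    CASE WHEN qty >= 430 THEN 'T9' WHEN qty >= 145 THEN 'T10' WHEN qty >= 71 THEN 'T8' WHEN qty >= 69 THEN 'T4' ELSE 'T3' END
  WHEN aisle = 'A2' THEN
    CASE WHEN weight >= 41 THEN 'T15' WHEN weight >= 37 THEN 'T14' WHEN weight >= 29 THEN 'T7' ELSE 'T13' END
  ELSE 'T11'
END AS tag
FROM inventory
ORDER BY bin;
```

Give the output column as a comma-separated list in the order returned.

T11, T3, T11, T11, T11, T11, T11, T7, T11, T15, T9, T11

bin=J11: aisle='C2' → outer ELSE → T11
bin=J16: aisle='C1' → inner[ELSE] → T3
bin=J23: aisle='D1' → outer ELSE → T11
bin=J25: aisle='D1' → outer ELSE → T11
bin=J35: aisle='B2' → outer ELSE → T11
bin=J36: aisle='B1' → outer ELSE → T11
bin=J43: aisle='B2' → outer ELSE → T11
bin=J46: aisle='A2' → inner[weight >= 29] → T7
bin=J77: aisle='C2' → outer ELSE → T11
bin=J80: aisle='A2' → inner[weight >= 41] → T15
bin=J93: aisle='C1' → inner[qty >= 430] → T9
bin=J95: aisle='B1' → outer ELSE → T11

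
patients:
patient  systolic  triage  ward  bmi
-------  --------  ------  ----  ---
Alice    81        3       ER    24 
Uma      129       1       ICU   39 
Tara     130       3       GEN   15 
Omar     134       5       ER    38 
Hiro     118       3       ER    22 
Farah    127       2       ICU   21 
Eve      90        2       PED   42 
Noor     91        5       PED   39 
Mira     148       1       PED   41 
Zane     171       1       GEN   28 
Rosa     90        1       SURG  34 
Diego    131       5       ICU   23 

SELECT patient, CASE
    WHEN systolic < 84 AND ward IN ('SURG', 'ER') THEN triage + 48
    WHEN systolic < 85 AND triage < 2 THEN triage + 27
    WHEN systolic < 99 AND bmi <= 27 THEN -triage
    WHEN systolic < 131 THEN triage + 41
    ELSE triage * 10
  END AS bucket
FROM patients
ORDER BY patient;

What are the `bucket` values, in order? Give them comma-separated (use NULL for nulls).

51, 50, 43, 43, 44, 10, 46, 50, 42, 44, 42, 10

patient=Alice: systolic < 84 AND ward IN ('SURG', 'ER') → 51
patient=Diego: ELSE → 50
patient=Eve: systolic < 131 → 43
patient=Farah: systolic < 131 → 43
patient=Hiro: systolic < 131 → 44
patient=Mira: ELSE → 10
patient=Noor: systolic < 131 → 46
patient=Omar: ELSE → 50
patient=Rosa: systolic < 131 → 42
patient=Tara: systolic < 131 → 44
patient=Uma: systolic < 131 → 42
patient=Zane: ELSE → 10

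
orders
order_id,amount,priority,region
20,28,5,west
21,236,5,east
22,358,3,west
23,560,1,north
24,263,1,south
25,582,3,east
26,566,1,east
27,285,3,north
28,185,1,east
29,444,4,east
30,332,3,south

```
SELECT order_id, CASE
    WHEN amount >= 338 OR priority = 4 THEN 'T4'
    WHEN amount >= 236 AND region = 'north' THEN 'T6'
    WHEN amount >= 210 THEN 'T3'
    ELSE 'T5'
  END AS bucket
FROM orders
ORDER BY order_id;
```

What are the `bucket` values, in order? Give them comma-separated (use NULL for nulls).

order_id=20: ELSE → T5
order_id=21: amount >= 210 → T3
order_id=22: amount >= 338 OR priority = 4 → T4
order_id=23: amount >= 338 OR priority = 4 → T4
order_id=24: amount >= 210 → T3
order_id=25: amount >= 338 OR priority = 4 → T4
order_id=26: amount >= 338 OR priority = 4 → T4
order_id=27: amount >= 236 AND region = 'north' → T6
order_id=28: ELSE → T5
order_id=29: amount >= 338 OR priority = 4 → T4
order_id=30: amount >= 210 → T3

T5, T3, T4, T4, T3, T4, T4, T6, T5, T4, T3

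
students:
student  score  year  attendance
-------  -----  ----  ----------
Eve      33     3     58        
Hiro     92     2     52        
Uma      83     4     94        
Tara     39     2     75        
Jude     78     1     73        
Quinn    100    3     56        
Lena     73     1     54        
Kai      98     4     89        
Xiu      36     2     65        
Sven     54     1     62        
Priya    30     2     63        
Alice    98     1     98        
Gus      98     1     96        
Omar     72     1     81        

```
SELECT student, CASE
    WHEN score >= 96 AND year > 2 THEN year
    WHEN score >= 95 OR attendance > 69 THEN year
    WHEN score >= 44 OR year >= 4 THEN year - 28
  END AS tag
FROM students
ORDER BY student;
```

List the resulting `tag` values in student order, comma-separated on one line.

1, NULL, 1, -26, 1, 4, -27, 1, NULL, 3, -27, 2, 4, NULL

student=Alice: score >= 95 OR attendance > 69 → 1
student=Eve: (no match → NULL) → NULL
student=Gus: score >= 95 OR attendance > 69 → 1
student=Hiro: score >= 44 OR year >= 4 → -26
student=Jude: score >= 95 OR attendance > 69 → 1
student=Kai: score >= 96 AND year > 2 → 4
student=Lena: score >= 44 OR year >= 4 → -27
student=Omar: score >= 95 OR attendance > 69 → 1
student=Priya: (no match → NULL) → NULL
student=Quinn: score >= 96 AND year > 2 → 3
student=Sven: score >= 44 OR year >= 4 → -27
student=Tara: score >= 95 OR attendance > 69 → 2
student=Uma: score >= 95 OR attendance > 69 → 4
student=Xiu: (no match → NULL) → NULL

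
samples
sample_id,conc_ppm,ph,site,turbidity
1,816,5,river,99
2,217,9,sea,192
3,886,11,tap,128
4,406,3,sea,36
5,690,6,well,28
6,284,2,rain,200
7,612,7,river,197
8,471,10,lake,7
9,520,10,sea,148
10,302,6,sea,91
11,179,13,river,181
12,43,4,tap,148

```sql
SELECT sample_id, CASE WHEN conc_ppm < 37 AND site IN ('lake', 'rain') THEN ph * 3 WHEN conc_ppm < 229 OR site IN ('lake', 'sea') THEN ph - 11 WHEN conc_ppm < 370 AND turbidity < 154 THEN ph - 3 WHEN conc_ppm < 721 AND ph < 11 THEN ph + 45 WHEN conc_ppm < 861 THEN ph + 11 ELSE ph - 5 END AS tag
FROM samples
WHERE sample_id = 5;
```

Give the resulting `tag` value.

51

sample_id = 5: conc_ppm=690, ph=6, site=well, turbidity=28.
conc_ppm < 37 AND site IN ('lake', 'rain') → false
conc_ppm < 229 OR site IN ('lake', 'sea') → false
conc_ppm < 370 AND turbidity < 154 → false
conc_ppm < 721 AND ph < 11 → true → 51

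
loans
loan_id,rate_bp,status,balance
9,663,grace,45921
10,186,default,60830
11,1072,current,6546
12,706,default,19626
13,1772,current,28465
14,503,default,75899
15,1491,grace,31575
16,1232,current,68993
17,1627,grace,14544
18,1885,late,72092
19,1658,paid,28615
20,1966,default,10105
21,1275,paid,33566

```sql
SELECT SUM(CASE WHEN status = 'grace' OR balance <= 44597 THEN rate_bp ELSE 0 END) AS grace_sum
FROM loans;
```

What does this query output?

12230

loan_id=9: ✓ → 663
loan_id=10: ✗
loan_id=11: ✓ → 1072
loan_id=12: ✓ → 706
loan_id=13: ✓ → 1772
loan_id=14: ✗
loan_id=15: ✓ → 1491
loan_id=16: ✗
loan_id=17: ✓ → 1627
loan_id=18: ✗
loan_id=19: ✓ → 1658
loan_id=20: ✓ → 1966
loan_id=21: ✓ → 1275
grace_sum = 663 + 1072 + 706 + 1772 + 1491 + 1627 + 1658 + 1966 + 1275 = 12230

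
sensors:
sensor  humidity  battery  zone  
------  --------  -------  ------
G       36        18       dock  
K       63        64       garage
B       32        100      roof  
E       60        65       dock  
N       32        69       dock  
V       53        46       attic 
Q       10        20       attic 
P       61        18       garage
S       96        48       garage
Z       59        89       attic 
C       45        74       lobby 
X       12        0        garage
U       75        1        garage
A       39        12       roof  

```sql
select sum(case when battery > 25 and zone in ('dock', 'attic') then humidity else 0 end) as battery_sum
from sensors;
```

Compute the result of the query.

204

sensor=G: ✗
sensor=K: ✗
sensor=B: ✗
sensor=E: ✓ → 60
sensor=N: ✓ → 32
sensor=V: ✓ → 53
sensor=Q: ✗
sensor=P: ✗
sensor=S: ✗
sensor=Z: ✓ → 59
sensor=C: ✗
sensor=X: ✗
sensor=U: ✗
sensor=A: ✗
battery_sum = 60 + 32 + 53 + 59 = 204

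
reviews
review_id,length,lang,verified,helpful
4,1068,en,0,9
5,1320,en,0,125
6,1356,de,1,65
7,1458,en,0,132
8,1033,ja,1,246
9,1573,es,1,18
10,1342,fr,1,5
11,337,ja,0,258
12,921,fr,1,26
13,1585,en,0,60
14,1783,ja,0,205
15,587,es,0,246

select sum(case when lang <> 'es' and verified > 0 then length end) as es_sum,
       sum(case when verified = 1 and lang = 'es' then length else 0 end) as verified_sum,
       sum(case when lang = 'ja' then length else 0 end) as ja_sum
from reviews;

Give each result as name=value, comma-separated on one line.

[es_sum: lang <> 'es' and verified > 0]
review_id=4: ✗
review_id=5: ✗
review_id=6: ✓ → 1356
review_id=7: ✗
review_id=8: ✓ → 1033
review_id=9: ✗
review_id=10: ✓ → 1342
review_id=11: ✗
review_id=12: ✓ → 921
review_id=13: ✗
review_id=14: ✗
review_id=15: ✗
es_sum = 1356 + 1033 + 1342 + 921 = 4652
—
[verified_sum: verified = 1 and lang = 'es']
review_id=4: ✗
review_id=5: ✗
review_id=6: ✗
review_id=7: ✗
review_id=8: ✗
review_id=9: ✓ → 1573
review_id=10: ✗
review_id=11: ✗
review_id=12: ✗
review_id=13: ✗
review_id=14: ✗
review_id=15: ✗
verified_sum = 1573
—
[ja_sum: lang = 'ja']
review_id=4: ✗
review_id=5: ✗
review_id=6: ✗
review_id=7: ✗
review_id=8: ✓ → 1033
review_id=9: ✗
review_id=10: ✗
review_id=11: ✓ → 337
review_id=12: ✗
review_id=13: ✗
review_id=14: ✓ → 1783
review_id=15: ✗
ja_sum = 1033 + 337 + 1783 = 3153

es_sum=4652, verified_sum=1573, ja_sum=3153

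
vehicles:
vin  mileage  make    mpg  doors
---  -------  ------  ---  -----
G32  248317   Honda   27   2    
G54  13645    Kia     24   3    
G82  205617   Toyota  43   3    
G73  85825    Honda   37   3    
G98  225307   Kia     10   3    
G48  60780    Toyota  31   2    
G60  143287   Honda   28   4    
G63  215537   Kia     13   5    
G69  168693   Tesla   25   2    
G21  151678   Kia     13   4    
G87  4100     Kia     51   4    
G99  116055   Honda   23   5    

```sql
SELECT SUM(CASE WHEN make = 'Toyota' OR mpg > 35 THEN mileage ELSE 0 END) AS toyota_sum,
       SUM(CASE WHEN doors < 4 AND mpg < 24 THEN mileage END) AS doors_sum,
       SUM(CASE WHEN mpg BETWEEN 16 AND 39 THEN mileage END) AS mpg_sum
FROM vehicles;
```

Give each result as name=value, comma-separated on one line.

toyota_sum=356322, doors_sum=225307, mpg_sum=836602

[toyota_sum: make = 'Toyota' OR mpg > 35]
vin=G32: ✗
vin=G54: ✗
vin=G82: ✓ → 205617
vin=G73: ✓ → 85825
vin=G98: ✗
vin=G48: ✓ → 60780
vin=G60: ✗
vin=G63: ✗
vin=G69: ✗
vin=G21: ✗
vin=G87: ✓ → 4100
vin=G99: ✗
toyota_sum = 205617 + 85825 + 60780 + 4100 = 356322
—
[doors_sum: doors < 4 AND mpg < 24]
vin=G32: ✗
vin=G54: ✗
vin=G82: ✗
vin=G73: ✗
vin=G98: ✓ → 225307
vin=G48: ✗
vin=G60: ✗
vin=G63: ✗
vin=G69: ✗
vin=G21: ✗
vin=G87: ✗
vin=G99: ✗
doors_sum = 225307
—
[mpg_sum: mpg BETWEEN 16 AND 39]
vin=G32: ✓ → 248317
vin=G54: ✓ → 13645
vin=G82: ✗
vin=G73: ✓ → 85825
vin=G98: ✗
vin=G48: ✓ → 60780
vin=G60: ✓ → 143287
vin=G63: ✗
vin=G69: ✓ → 168693
vin=G21: ✗
vin=G87: ✗
vin=G99: ✓ → 116055
mpg_sum = 248317 + 13645 + 85825 + 60780 + 143287 + 168693 + 116055 = 836602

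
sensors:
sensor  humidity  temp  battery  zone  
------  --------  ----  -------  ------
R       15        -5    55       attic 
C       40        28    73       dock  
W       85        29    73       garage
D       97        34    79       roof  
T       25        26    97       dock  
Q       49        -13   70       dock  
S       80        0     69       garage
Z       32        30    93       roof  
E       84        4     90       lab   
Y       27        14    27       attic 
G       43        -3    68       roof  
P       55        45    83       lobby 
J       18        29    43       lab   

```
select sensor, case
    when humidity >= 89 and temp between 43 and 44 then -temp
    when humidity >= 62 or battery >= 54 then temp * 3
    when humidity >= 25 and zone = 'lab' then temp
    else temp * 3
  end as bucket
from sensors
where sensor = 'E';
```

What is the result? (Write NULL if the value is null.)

12

sensor = E: humidity=84, temp=4, battery=90, zone=lab.
humidity >= 89 and temp between 43 and 44 → false
humidity >= 62 or battery >= 54 → true → 12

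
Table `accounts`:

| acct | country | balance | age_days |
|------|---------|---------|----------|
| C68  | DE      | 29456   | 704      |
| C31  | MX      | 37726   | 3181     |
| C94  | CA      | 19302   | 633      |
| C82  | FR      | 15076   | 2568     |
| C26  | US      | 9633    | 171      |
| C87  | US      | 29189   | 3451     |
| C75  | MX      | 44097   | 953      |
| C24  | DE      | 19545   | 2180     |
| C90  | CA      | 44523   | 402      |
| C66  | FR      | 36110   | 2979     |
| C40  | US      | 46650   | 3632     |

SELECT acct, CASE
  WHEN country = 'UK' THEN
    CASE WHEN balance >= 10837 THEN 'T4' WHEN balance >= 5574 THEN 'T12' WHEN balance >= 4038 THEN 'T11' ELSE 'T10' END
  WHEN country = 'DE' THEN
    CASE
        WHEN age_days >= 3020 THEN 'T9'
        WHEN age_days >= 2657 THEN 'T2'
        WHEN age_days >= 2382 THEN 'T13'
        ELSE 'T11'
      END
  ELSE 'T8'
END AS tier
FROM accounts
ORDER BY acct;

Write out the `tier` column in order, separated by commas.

acct=C24: country='DE' → inner[ELSE] → T11
acct=C26: country='US' → outer ELSE → T8
acct=C31: country='MX' → outer ELSE → T8
acct=C40: country='US' → outer ELSE → T8
acct=C66: country='FR' → outer ELSE → T8
acct=C68: country='DE' → inner[ELSE] → T11
acct=C75: country='MX' → outer ELSE → T8
acct=C82: country='FR' → outer ELSE → T8
acct=C87: country='US' → outer ELSE → T8
acct=C90: country='CA' → outer ELSE → T8
acct=C94: country='CA' → outer ELSE → T8

T11, T8, T8, T8, T8, T11, T8, T8, T8, T8, T8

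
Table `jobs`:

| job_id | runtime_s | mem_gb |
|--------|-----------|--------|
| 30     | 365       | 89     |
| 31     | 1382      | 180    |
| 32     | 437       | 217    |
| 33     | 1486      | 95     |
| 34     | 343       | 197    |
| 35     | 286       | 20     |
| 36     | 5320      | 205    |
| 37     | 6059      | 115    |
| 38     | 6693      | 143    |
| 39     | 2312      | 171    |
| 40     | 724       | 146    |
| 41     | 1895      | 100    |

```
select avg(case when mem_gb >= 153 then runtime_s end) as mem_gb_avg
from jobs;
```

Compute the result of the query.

1958.8

job_id=30: ✗
job_id=31: ✓ → 1382
job_id=32: ✓ → 437
job_id=33: ✗
job_id=34: ✓ → 343
job_id=35: ✗
job_id=36: ✓ → 5320
job_id=37: ✗
job_id=38: ✗
job_id=39: ✓ → 2312
job_id=40: ✗
job_id=41: ✗
mem_gb_avg = (1382 + 437 + 343 + 5320 + 2312) / 5 = 1958.8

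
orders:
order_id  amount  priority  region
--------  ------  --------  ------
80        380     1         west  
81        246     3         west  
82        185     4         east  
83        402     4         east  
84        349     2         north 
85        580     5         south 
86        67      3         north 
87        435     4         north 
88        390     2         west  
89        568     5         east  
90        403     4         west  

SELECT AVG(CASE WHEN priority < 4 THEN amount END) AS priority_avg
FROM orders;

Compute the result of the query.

286.4

order_id=80: ✓ → 380
order_id=81: ✓ → 246
order_id=82: ✗
order_id=83: ✗
order_id=84: ✓ → 349
order_id=85: ✗
order_id=86: ✓ → 67
order_id=87: ✗
order_id=88: ✓ → 390
order_id=89: ✗
order_id=90: ✗
priority_avg = (380 + 246 + 349 + 67 + 390) / 5 = 286.4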